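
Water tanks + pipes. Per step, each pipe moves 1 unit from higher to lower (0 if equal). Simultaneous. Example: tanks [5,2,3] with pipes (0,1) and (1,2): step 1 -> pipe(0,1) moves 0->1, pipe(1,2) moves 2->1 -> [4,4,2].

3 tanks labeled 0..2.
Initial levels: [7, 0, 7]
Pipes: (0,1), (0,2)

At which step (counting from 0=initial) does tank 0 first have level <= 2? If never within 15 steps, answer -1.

Answer: -1

Derivation:
Step 1: flows [0->1,0=2] -> levels [6 1 7]
Step 2: flows [0->1,2->0] -> levels [6 2 6]
Step 3: flows [0->1,0=2] -> levels [5 3 6]
Step 4: flows [0->1,2->0] -> levels [5 4 5]
Step 5: flows [0->1,0=2] -> levels [4 5 5]
Step 6: flows [1->0,2->0] -> levels [6 4 4]
Step 7: flows [0->1,0->2] -> levels [4 5 5]
  -> period-2 cycle (repeats step 5); tank 0 never drops to <=2
Tank 0 never reaches <=2 within 15 steps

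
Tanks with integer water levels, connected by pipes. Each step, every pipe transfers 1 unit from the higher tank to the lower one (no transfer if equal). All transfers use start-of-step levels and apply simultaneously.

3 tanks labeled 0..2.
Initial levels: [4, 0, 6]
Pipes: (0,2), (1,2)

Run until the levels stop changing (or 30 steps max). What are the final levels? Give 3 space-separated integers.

Answer: 3 3 4

Derivation:
Step 1: flows [2->0,2->1] -> levels [5 1 4]
Step 2: flows [0->2,2->1] -> levels [4 2 4]
Step 3: flows [0=2,2->1] -> levels [4 3 3]
Step 4: flows [0->2,1=2] -> levels [3 3 4]
Step 5: flows [2->0,2->1] -> levels [4 4 2]
Step 6: flows [0->2,1->2] -> levels [3 3 4]
  -> period-2 cycle: step 6 state = step 4 state; never stabilizes
  -> state at step 30: (30-4) mod 2 = 0, same as step 4 -> [3 3 4]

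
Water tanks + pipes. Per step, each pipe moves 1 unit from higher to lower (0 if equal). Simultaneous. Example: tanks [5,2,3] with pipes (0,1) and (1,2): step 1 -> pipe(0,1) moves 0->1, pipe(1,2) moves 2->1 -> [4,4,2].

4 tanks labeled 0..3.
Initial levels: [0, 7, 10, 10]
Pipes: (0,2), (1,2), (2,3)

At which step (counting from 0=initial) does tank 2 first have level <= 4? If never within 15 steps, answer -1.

Answer: -1

Derivation:
Step 1: flows [2->0,2->1,2=3] -> levels [1 8 8 10]
Step 2: flows [2->0,1=2,3->2] -> levels [2 8 8 9]
Step 3: flows [2->0,1=2,3->2] -> levels [3 8 8 8]
Step 4: flows [2->0,1=2,2=3] -> levels [4 8 7 8]
Step 5: flows [2->0,1->2,3->2] -> levels [5 7 8 7]
Step 6: flows [2->0,2->1,2->3] -> levels [6 8 5 8]
Step 7: flows [0->2,1->2,3->2] -> levels [5 7 8 7]
  -> period-2 cycle (repeats step 5); tank 2 never drops to <=4
Tank 2 never reaches <=4 within 15 steps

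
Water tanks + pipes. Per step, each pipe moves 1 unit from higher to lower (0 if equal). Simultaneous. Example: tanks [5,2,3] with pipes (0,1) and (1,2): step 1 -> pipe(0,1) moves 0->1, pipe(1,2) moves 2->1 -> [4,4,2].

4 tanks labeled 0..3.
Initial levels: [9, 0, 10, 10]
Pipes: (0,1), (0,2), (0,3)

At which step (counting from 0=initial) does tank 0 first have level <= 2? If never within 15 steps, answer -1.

Step 1: flows [0->1,2->0,3->0] -> levels [10 1 9 9]
Step 2: flows [0->1,0->2,0->3] -> levels [7 2 10 10]
Step 3: flows [0->1,2->0,3->0] -> levels [8 3 9 9]
Step 4: flows [0->1,2->0,3->0] -> levels [9 4 8 8]
Step 5: flows [0->1,0->2,0->3] -> levels [6 5 9 9]
Step 6: flows [0->1,2->0,3->0] -> levels [7 6 8 8]
Step 7: flows [0->1,2->0,3->0] -> levels [8 7 7 7]
Step 8: flows [0->1,0->2,0->3] -> levels [5 8 8 8]
Step 9: flows [1->0,2->0,3->0] -> levels [8 7 7 7]
  -> period-2 cycle (repeats step 7); tank 0 never drops to <=2
Tank 0 never reaches <=2 within 15 steps

Answer: -1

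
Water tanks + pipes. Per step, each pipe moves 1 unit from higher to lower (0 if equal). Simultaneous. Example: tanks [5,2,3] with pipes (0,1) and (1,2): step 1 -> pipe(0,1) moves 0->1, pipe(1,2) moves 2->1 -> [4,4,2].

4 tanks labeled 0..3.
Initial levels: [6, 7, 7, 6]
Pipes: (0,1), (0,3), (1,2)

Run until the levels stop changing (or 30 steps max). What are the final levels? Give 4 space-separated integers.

Answer: 5 8 6 7

Derivation:
Step 1: flows [1->0,0=3,1=2] -> levels [7 6 7 6]
Step 2: flows [0->1,0->3,2->1] -> levels [5 8 6 7]
Step 3: flows [1->0,3->0,1->2] -> levels [7 6 7 6]
  -> period-2 cycle: step 3 state = step 1 state; never stabilizes
  -> state at step 30: (30-1) mod 2 = 1, same as step 2 -> [5 8 6 7]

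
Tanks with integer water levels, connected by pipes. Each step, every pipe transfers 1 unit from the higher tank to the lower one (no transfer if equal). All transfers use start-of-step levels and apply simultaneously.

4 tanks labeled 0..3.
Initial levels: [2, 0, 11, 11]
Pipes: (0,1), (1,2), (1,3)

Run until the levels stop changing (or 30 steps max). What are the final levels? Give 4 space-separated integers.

Answer: 6 4 7 7

Derivation:
Step 1: flows [0->1,2->1,3->1] -> levels [1 3 10 10]
Step 2: flows [1->0,2->1,3->1] -> levels [2 4 9 9]
Step 3: flows [1->0,2->1,3->1] -> levels [3 5 8 8]
Step 4: flows [1->0,2->1,3->1] -> levels [4 6 7 7]
Step 5: flows [1->0,2->1,3->1] -> levels [5 7 6 6]
Step 6: flows [1->0,1->2,1->3] -> levels [6 4 7 7]
Step 7: flows [0->1,2->1,3->1] -> levels [5 7 6 6]
  -> period-2 cycle: step 7 state = step 5 state; never stabilizes
  -> state at step 30: (30-5) mod 2 = 1, same as step 6 -> [6 4 7 7]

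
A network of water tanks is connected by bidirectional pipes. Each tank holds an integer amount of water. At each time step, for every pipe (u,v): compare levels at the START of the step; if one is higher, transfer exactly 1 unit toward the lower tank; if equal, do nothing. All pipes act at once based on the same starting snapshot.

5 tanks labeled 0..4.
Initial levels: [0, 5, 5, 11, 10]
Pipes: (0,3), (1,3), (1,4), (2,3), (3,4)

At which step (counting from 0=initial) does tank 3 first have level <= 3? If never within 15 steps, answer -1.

Step 1: flows [3->0,3->1,4->1,3->2,3->4] -> levels [1 7 6 7 10]
Step 2: flows [3->0,1=3,4->1,3->2,4->3] -> levels [2 8 7 6 8]
Step 3: flows [3->0,1->3,1=4,2->3,4->3] -> levels [3 7 6 8 7]
Step 4: flows [3->0,3->1,1=4,3->2,3->4] -> levels [4 8 7 4 8]
Step 5: flows [0=3,1->3,1=4,2->3,4->3] -> levels [4 7 6 7 7]
Step 6: flows [3->0,1=3,1=4,3->2,3=4] -> levels [5 7 7 5 7]
Step 7: flows [0=3,1->3,1=4,2->3,4->3] -> levels [5 6 6 8 6]
Step 8: flows [3->0,3->1,1=4,3->2,3->4] -> levels [6 7 7 4 7]
Step 9: flows [0->3,1->3,1=4,2->3,4->3] -> levels [5 6 6 8 6]
  -> period-2 cycle (repeats step 7); tank 3 never drops to <=3
Tank 3 never reaches <=3 within 15 steps

Answer: -1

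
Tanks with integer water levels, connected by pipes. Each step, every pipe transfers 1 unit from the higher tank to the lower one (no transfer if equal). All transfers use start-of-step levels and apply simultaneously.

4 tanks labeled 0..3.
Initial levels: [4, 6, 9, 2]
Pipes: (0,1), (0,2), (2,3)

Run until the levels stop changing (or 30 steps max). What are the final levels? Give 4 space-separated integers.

Answer: 6 5 4 6

Derivation:
Step 1: flows [1->0,2->0,2->3] -> levels [6 5 7 3]
Step 2: flows [0->1,2->0,2->3] -> levels [6 6 5 4]
Step 3: flows [0=1,0->2,2->3] -> levels [5 6 5 5]
Step 4: flows [1->0,0=2,2=3] -> levels [6 5 5 5]
Step 5: flows [0->1,0->2,2=3] -> levels [4 6 6 5]
Step 6: flows [1->0,2->0,2->3] -> levels [6 5 4 6]
Step 7: flows [0->1,0->2,3->2] -> levels [4 6 6 5]
  -> period-2 cycle: step 7 state = step 5 state; never stabilizes
  -> state at step 30: (30-5) mod 2 = 1, same as step 6 -> [6 5 4 6]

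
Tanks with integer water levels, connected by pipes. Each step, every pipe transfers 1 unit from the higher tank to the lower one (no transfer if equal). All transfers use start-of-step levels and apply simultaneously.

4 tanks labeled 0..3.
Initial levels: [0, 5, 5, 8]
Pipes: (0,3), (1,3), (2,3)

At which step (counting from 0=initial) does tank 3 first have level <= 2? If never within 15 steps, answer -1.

Step 1: flows [3->0,3->1,3->2] -> levels [1 6 6 5]
Step 2: flows [3->0,1->3,2->3] -> levels [2 5 5 6]
Step 3: flows [3->0,3->1,3->2] -> levels [3 6 6 3]
Step 4: flows [0=3,1->3,2->3] -> levels [3 5 5 5]
Step 5: flows [3->0,1=3,2=3] -> levels [4 5 5 4]
Step 6: flows [0=3,1->3,2->3] -> levels [4 4 4 6]
Step 7: flows [3->0,3->1,3->2] -> levels [5 5 5 3]
Step 8: flows [0->3,1->3,2->3] -> levels [4 4 4 6]
  -> period-2 cycle (repeats step 6); tank 3 never drops to <=2
Tank 3 never reaches <=2 within 15 steps

Answer: -1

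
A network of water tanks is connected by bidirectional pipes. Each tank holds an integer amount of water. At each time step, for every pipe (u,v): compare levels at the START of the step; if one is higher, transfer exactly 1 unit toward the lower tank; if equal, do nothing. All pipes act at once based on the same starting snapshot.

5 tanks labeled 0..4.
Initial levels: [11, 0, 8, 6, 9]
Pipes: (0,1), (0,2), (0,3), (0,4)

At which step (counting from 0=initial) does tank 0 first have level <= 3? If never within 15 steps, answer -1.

Answer: -1

Derivation:
Step 1: flows [0->1,0->2,0->3,0->4] -> levels [7 1 9 7 10]
Step 2: flows [0->1,2->0,0=3,4->0] -> levels [8 2 8 7 9]
Step 3: flows [0->1,0=2,0->3,4->0] -> levels [7 3 8 8 8]
Step 4: flows [0->1,2->0,3->0,4->0] -> levels [9 4 7 7 7]
Step 5: flows [0->1,0->2,0->3,0->4] -> levels [5 5 8 8 8]
Step 6: flows [0=1,2->0,3->0,4->0] -> levels [8 5 7 7 7]
Step 7: flows [0->1,0->2,0->3,0->4] -> levels [4 6 8 8 8]
Step 8: flows [1->0,2->0,3->0,4->0] -> levels [8 5 7 7 7]
  -> period-2 cycle (repeats step 6); tank 0 never drops to <=3
Tank 0 never reaches <=3 within 15 steps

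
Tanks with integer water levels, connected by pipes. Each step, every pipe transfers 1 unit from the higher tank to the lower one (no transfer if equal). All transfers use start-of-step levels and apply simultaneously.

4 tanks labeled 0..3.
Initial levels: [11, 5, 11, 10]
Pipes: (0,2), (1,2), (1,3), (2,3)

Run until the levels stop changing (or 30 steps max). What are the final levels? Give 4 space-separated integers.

Answer: 9 9 11 8

Derivation:
Step 1: flows [0=2,2->1,3->1,2->3] -> levels [11 7 9 10]
Step 2: flows [0->2,2->1,3->1,3->2] -> levels [10 9 10 8]
Step 3: flows [0=2,2->1,1->3,2->3] -> levels [10 9 8 10]
Step 4: flows [0->2,1->2,3->1,3->2] -> levels [9 9 11 8]
Step 5: flows [2->0,2->1,1->3,2->3] -> levels [10 9 8 10]
  -> period-2 cycle: step 5 state = step 3 state; never stabilizes
  -> state at step 30: (30-3) mod 2 = 1, same as step 4 -> [9 9 11 8]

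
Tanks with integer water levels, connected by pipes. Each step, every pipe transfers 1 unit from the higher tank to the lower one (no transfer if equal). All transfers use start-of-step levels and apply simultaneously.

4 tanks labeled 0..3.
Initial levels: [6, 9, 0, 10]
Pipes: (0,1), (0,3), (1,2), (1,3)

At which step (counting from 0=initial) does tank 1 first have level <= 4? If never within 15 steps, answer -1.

Answer: 7

Derivation:
Step 1: flows [1->0,3->0,1->2,3->1] -> levels [8 8 1 8]
Step 2: flows [0=1,0=3,1->2,1=3] -> levels [8 7 2 8]
Step 3: flows [0->1,0=3,1->2,3->1] -> levels [7 8 3 7]
Step 4: flows [1->0,0=3,1->2,1->3] -> levels [8 5 4 8]
Step 5: flows [0->1,0=3,1->2,3->1] -> levels [7 6 5 7]
Step 6: flows [0->1,0=3,1->2,3->1] -> levels [6 7 6 6]
Step 7: flows [1->0,0=3,1->2,1->3] -> levels [7 4 7 7]
Tank 1 first reaches <=4 at step 7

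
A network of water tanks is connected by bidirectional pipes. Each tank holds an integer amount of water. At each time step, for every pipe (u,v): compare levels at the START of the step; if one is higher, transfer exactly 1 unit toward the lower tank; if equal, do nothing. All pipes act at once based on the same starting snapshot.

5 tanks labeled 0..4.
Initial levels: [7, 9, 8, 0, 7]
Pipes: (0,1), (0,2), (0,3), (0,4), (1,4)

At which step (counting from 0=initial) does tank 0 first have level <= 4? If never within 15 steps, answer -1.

Answer: 6

Derivation:
Step 1: flows [1->0,2->0,0->3,0=4,1->4] -> levels [8 7 7 1 8]
Step 2: flows [0->1,0->2,0->3,0=4,4->1] -> levels [5 9 8 2 7]
Step 3: flows [1->0,2->0,0->3,4->0,1->4] -> levels [7 7 7 3 7]
Step 4: flows [0=1,0=2,0->3,0=4,1=4] -> levels [6 7 7 4 7]
Step 5: flows [1->0,2->0,0->3,4->0,1=4] -> levels [8 6 6 5 6]
Step 6: flows [0->1,0->2,0->3,0->4,1=4] -> levels [4 7 7 6 7]
Tank 0 first reaches <=4 at step 6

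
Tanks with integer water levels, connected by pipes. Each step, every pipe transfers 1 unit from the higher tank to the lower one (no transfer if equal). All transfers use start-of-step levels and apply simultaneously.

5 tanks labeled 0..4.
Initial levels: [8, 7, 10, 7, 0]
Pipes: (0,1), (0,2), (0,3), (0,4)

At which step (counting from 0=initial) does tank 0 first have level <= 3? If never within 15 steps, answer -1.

Answer: -1

Derivation:
Step 1: flows [0->1,2->0,0->3,0->4] -> levels [6 8 9 8 1]
Step 2: flows [1->0,2->0,3->0,0->4] -> levels [8 7 8 7 2]
Step 3: flows [0->1,0=2,0->3,0->4] -> levels [5 8 8 8 3]
Step 4: flows [1->0,2->0,3->0,0->4] -> levels [7 7 7 7 4]
Step 5: flows [0=1,0=2,0=3,0->4] -> levels [6 7 7 7 5]
Step 6: flows [1->0,2->0,3->0,0->4] -> levels [8 6 6 6 6]
Step 7: flows [0->1,0->2,0->3,0->4] -> levels [4 7 7 7 7]
Step 8: flows [1->0,2->0,3->0,4->0] -> levels [8 6 6 6 6]
  -> period-2 cycle (repeats step 6); tank 0 never drops to <=3
Tank 0 never reaches <=3 within 15 steps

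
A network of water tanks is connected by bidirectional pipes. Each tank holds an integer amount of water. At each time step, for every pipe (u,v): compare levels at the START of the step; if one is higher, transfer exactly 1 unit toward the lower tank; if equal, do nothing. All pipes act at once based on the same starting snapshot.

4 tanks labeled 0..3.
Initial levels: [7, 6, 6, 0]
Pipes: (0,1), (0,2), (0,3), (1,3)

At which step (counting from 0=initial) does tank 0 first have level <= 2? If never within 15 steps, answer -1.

Answer: -1

Derivation:
Step 1: flows [0->1,0->2,0->3,1->3] -> levels [4 6 7 2]
Step 2: flows [1->0,2->0,0->3,1->3] -> levels [5 4 6 4]
Step 3: flows [0->1,2->0,0->3,1=3] -> levels [4 5 5 5]
Step 4: flows [1->0,2->0,3->0,1=3] -> levels [7 4 4 4]
Step 5: flows [0->1,0->2,0->3,1=3] -> levels [4 5 5 5]
  -> period-2 cycle (repeats step 3); tank 0 never drops to <=2
Tank 0 never reaches <=2 within 15 steps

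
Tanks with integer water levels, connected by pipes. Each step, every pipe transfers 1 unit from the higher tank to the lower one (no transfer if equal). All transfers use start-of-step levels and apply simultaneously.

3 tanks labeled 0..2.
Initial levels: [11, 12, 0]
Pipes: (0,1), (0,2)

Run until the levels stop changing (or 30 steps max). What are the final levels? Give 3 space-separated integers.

Answer: 7 8 8

Derivation:
Step 1: flows [1->0,0->2] -> levels [11 11 1]
Step 2: flows [0=1,0->2] -> levels [10 11 2]
Step 3: flows [1->0,0->2] -> levels [10 10 3]
Step 4: flows [0=1,0->2] -> levels [9 10 4]
Step 5: flows [1->0,0->2] -> levels [9 9 5]
Step 6: flows [0=1,0->2] -> levels [8 9 6]
Step 7: flows [1->0,0->2] -> levels [8 8 7]
Step 8: flows [0=1,0->2] -> levels [7 8 8]
Step 9: flows [1->0,2->0] -> levels [9 7 7]
Step 10: flows [0->1,0->2] -> levels [7 8 8]
  -> period-2 cycle: step 10 state = step 8 state; never stabilizes
  -> state at step 30: (30-8) mod 2 = 0, same as step 8 -> [7 8 8]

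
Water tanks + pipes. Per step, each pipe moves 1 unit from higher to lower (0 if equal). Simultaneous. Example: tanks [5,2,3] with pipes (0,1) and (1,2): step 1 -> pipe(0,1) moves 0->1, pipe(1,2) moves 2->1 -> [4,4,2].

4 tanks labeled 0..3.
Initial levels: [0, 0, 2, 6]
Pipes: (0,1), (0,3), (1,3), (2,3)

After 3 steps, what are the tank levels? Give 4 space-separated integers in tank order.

Answer: 1 1 2 4

Derivation:
Step 1: flows [0=1,3->0,3->1,3->2] -> levels [1 1 3 3]
Step 2: flows [0=1,3->0,3->1,2=3] -> levels [2 2 3 1]
Step 3: flows [0=1,0->3,1->3,2->3] -> levels [1 1 2 4]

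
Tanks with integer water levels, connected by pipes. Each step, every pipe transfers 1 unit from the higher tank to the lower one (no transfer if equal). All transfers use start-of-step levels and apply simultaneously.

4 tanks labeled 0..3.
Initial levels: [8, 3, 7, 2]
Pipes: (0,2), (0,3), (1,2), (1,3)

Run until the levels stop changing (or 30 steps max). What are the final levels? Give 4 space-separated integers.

Step 1: flows [0->2,0->3,2->1,1->3] -> levels [6 3 7 4]
Step 2: flows [2->0,0->3,2->1,3->1] -> levels [6 5 5 4]
Step 3: flows [0->2,0->3,1=2,1->3] -> levels [4 4 6 6]
Step 4: flows [2->0,3->0,2->1,3->1] -> levels [6 6 4 4]
Step 5: flows [0->2,0->3,1->2,1->3] -> levels [4 4 6 6]
  -> period-2 cycle: step 5 state = step 3 state; never stabilizes
  -> state at step 30: (30-3) mod 2 = 1, same as step 4 -> [6 6 4 4]

Answer: 6 6 4 4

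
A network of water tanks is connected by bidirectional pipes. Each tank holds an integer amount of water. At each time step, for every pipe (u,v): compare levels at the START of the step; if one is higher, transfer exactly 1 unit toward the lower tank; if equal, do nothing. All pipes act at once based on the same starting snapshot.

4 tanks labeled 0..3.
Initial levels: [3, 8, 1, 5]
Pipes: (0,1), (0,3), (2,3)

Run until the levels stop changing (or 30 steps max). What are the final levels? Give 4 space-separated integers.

Answer: 3 5 4 5

Derivation:
Step 1: flows [1->0,3->0,3->2] -> levels [5 7 2 3]
Step 2: flows [1->0,0->3,3->2] -> levels [5 6 3 3]
Step 3: flows [1->0,0->3,2=3] -> levels [5 5 3 4]
Step 4: flows [0=1,0->3,3->2] -> levels [4 5 4 4]
Step 5: flows [1->0,0=3,2=3] -> levels [5 4 4 4]
Step 6: flows [0->1,0->3,2=3] -> levels [3 5 4 5]
Step 7: flows [1->0,3->0,3->2] -> levels [5 4 5 3]
Step 8: flows [0->1,0->3,2->3] -> levels [3 5 4 5]
  -> period-2 cycle: step 8 state = step 6 state; never stabilizes
  -> state at step 30: (30-6) mod 2 = 0, same as step 6 -> [3 5 4 5]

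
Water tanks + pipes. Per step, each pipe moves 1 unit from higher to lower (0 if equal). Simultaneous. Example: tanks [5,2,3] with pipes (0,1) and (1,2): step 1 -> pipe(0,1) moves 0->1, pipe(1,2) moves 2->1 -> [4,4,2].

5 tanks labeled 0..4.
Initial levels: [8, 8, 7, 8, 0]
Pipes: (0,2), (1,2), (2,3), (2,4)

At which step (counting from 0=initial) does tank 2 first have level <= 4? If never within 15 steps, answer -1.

Answer: 6

Derivation:
Step 1: flows [0->2,1->2,3->2,2->4] -> levels [7 7 9 7 1]
Step 2: flows [2->0,2->1,2->3,2->4] -> levels [8 8 5 8 2]
Step 3: flows [0->2,1->2,3->2,2->4] -> levels [7 7 7 7 3]
Step 4: flows [0=2,1=2,2=3,2->4] -> levels [7 7 6 7 4]
Step 5: flows [0->2,1->2,3->2,2->4] -> levels [6 6 8 6 5]
Step 6: flows [2->0,2->1,2->3,2->4] -> levels [7 7 4 7 6]
Tank 2 first reaches <=4 at step 6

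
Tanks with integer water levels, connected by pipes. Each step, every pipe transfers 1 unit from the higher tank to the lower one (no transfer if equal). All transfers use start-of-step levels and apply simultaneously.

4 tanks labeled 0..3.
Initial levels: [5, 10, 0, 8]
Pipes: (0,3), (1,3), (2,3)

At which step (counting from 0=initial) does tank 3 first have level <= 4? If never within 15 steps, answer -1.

Step 1: flows [3->0,1->3,3->2] -> levels [6 9 1 7]
Step 2: flows [3->0,1->3,3->2] -> levels [7 8 2 6]
Step 3: flows [0->3,1->3,3->2] -> levels [6 7 3 7]
Step 4: flows [3->0,1=3,3->2] -> levels [7 7 4 5]
Step 5: flows [0->3,1->3,3->2] -> levels [6 6 5 6]
Step 6: flows [0=3,1=3,3->2] -> levels [6 6 6 5]
Step 7: flows [0->3,1->3,2->3] -> levels [5 5 5 8]
Step 8: flows [3->0,3->1,3->2] -> levels [6 6 6 5]
  -> period-2 cycle (repeats step 6); tank 3 never drops to <=4
Tank 3 never reaches <=4 within 15 steps

Answer: -1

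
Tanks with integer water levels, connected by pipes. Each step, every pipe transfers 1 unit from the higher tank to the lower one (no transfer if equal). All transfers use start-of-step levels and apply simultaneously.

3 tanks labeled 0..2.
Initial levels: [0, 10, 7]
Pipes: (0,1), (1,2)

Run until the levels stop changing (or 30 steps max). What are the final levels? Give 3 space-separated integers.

Step 1: flows [1->0,1->2] -> levels [1 8 8]
Step 2: flows [1->0,1=2] -> levels [2 7 8]
Step 3: flows [1->0,2->1] -> levels [3 7 7]
Step 4: flows [1->0,1=2] -> levels [4 6 7]
Step 5: flows [1->0,2->1] -> levels [5 6 6]
Step 6: flows [1->0,1=2] -> levels [6 5 6]
Step 7: flows [0->1,2->1] -> levels [5 7 5]
Step 8: flows [1->0,1->2] -> levels [6 5 6]
  -> period-2 cycle: step 8 state = step 6 state; never stabilizes
  -> state at step 30: (30-6) mod 2 = 0, same as step 6 -> [6 5 6]

Answer: 6 5 6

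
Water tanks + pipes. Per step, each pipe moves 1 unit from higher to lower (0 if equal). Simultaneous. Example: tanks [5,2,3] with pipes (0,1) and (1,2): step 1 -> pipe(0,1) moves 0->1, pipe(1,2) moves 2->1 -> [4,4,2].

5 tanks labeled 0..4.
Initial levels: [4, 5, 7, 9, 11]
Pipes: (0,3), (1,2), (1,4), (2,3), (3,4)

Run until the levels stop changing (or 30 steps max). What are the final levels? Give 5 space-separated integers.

Answer: 7 8 7 8 6

Derivation:
Step 1: flows [3->0,2->1,4->1,3->2,4->3] -> levels [5 7 7 8 9]
Step 2: flows [3->0,1=2,4->1,3->2,4->3] -> levels [6 8 8 7 7]
Step 3: flows [3->0,1=2,1->4,2->3,3=4] -> levels [7 7 7 7 8]
Step 4: flows [0=3,1=2,4->1,2=3,4->3] -> levels [7 8 7 8 6]
Step 5: flows [3->0,1->2,1->4,3->2,3->4] -> levels [8 6 9 5 8]
Step 6: flows [0->3,2->1,4->1,2->3,4->3] -> levels [7 8 7 8 6]
  -> period-2 cycle: step 6 state = step 4 state; never stabilizes
  -> state at step 30: (30-4) mod 2 = 0, same as step 4 -> [7 8 7 8 6]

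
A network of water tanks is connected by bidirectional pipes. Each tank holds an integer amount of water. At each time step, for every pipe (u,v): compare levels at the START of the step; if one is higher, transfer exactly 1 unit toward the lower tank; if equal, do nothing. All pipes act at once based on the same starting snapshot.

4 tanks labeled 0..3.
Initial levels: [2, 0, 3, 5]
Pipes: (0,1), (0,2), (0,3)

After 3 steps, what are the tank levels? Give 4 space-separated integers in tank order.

Step 1: flows [0->1,2->0,3->0] -> levels [3 1 2 4]
Step 2: flows [0->1,0->2,3->0] -> levels [2 2 3 3]
Step 3: flows [0=1,2->0,3->0] -> levels [4 2 2 2]

Answer: 4 2 2 2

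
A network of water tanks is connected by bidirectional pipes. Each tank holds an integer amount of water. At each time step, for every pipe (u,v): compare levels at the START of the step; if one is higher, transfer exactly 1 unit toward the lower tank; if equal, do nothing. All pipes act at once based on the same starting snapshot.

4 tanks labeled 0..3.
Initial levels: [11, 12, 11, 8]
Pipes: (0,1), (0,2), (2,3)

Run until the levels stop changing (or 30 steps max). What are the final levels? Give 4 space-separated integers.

Answer: 10 11 11 10

Derivation:
Step 1: flows [1->0,0=2,2->3] -> levels [12 11 10 9]
Step 2: flows [0->1,0->2,2->3] -> levels [10 12 10 10]
Step 3: flows [1->0,0=2,2=3] -> levels [11 11 10 10]
Step 4: flows [0=1,0->2,2=3] -> levels [10 11 11 10]
Step 5: flows [1->0,2->0,2->3] -> levels [12 10 9 11]
Step 6: flows [0->1,0->2,3->2] -> levels [10 11 11 10]
  -> period-2 cycle: step 6 state = step 4 state; never stabilizes
  -> state at step 30: (30-4) mod 2 = 0, same as step 4 -> [10 11 11 10]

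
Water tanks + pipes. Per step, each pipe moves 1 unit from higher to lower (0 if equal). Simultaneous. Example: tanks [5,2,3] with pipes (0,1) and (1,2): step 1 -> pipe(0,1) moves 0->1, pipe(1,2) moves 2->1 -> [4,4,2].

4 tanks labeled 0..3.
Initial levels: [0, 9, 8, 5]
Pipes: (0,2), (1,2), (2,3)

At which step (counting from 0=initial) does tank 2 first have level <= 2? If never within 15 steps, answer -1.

Answer: -1

Derivation:
Step 1: flows [2->0,1->2,2->3] -> levels [1 8 7 6]
Step 2: flows [2->0,1->2,2->3] -> levels [2 7 6 7]
Step 3: flows [2->0,1->2,3->2] -> levels [3 6 7 6]
Step 4: flows [2->0,2->1,2->3] -> levels [4 7 4 7]
Step 5: flows [0=2,1->2,3->2] -> levels [4 6 6 6]
Step 6: flows [2->0,1=2,2=3] -> levels [5 6 5 6]
Step 7: flows [0=2,1->2,3->2] -> levels [5 5 7 5]
Step 8: flows [2->0,2->1,2->3] -> levels [6 6 4 6]
Step 9: flows [0->2,1->2,3->2] -> levels [5 5 7 5]
  -> period-2 cycle (repeats step 7); tank 2 never drops to <=2
Tank 2 never reaches <=2 within 15 steps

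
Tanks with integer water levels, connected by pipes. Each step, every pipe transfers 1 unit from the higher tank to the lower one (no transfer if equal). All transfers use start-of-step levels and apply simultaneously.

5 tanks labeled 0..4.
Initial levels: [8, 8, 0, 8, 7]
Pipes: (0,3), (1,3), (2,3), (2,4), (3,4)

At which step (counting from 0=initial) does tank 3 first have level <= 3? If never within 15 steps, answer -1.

Step 1: flows [0=3,1=3,3->2,4->2,3->4] -> levels [8 8 2 6 7]
Step 2: flows [0->3,1->3,3->2,4->2,4->3] -> levels [7 7 4 8 5]
Step 3: flows [3->0,3->1,3->2,4->2,3->4] -> levels [8 8 6 4 5]
Step 4: flows [0->3,1->3,2->3,2->4,4->3] -> levels [7 7 4 8 5]
  -> period-2 cycle (repeats step 2); tank 3 never drops to <=3
Tank 3 never reaches <=3 within 15 steps

Answer: -1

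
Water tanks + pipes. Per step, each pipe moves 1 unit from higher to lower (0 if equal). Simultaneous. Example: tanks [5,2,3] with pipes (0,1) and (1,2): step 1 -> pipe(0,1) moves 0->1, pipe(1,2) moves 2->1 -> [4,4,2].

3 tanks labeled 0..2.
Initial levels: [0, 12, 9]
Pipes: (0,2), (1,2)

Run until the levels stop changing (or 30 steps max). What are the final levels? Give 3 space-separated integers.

Answer: 7 7 7

Derivation:
Step 1: flows [2->0,1->2] -> levels [1 11 9]
Step 2: flows [2->0,1->2] -> levels [2 10 9]
Step 3: flows [2->0,1->2] -> levels [3 9 9]
Step 4: flows [2->0,1=2] -> levels [4 9 8]
Step 5: flows [2->0,1->2] -> levels [5 8 8]
Step 6: flows [2->0,1=2] -> levels [6 8 7]
Step 7: flows [2->0,1->2] -> levels [7 7 7]
Step 8: flows [0=2,1=2] -> levels [7 7 7]
  -> stable (no change)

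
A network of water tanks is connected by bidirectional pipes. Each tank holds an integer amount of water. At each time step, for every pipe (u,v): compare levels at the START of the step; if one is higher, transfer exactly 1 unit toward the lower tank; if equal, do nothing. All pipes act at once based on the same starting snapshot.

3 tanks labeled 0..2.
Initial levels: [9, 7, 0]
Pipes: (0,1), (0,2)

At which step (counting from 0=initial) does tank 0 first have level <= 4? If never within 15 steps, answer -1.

Answer: 7

Derivation:
Step 1: flows [0->1,0->2] -> levels [7 8 1]
Step 2: flows [1->0,0->2] -> levels [7 7 2]
Step 3: flows [0=1,0->2] -> levels [6 7 3]
Step 4: flows [1->0,0->2] -> levels [6 6 4]
Step 5: flows [0=1,0->2] -> levels [5 6 5]
Step 6: flows [1->0,0=2] -> levels [6 5 5]
Step 7: flows [0->1,0->2] -> levels [4 6 6]
Tank 0 first reaches <=4 at step 7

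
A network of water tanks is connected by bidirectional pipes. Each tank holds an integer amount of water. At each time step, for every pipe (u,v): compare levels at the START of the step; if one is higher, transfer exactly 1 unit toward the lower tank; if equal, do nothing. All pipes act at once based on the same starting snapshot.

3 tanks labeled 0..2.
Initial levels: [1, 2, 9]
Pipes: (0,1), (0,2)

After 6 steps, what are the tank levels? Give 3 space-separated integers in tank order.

Step 1: flows [1->0,2->0] -> levels [3 1 8]
Step 2: flows [0->1,2->0] -> levels [3 2 7]
Step 3: flows [0->1,2->0] -> levels [3 3 6]
Step 4: flows [0=1,2->0] -> levels [4 3 5]
Step 5: flows [0->1,2->0] -> levels [4 4 4]
Step 6: flows [0=1,0=2] -> levels [4 4 4]

Answer: 4 4 4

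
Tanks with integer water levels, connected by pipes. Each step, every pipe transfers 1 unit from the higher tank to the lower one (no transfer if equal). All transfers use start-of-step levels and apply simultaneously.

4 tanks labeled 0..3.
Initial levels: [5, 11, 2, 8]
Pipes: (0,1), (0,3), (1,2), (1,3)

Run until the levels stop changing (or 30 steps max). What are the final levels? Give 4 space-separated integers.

Step 1: flows [1->0,3->0,1->2,1->3] -> levels [7 8 3 8]
Step 2: flows [1->0,3->0,1->2,1=3] -> levels [9 6 4 7]
Step 3: flows [0->1,0->3,1->2,3->1] -> levels [7 7 5 7]
Step 4: flows [0=1,0=3,1->2,1=3] -> levels [7 6 6 7]
Step 5: flows [0->1,0=3,1=2,3->1] -> levels [6 8 6 6]
Step 6: flows [1->0,0=3,1->2,1->3] -> levels [7 5 7 7]
Step 7: flows [0->1,0=3,2->1,3->1] -> levels [6 8 6 6]
  -> period-2 cycle: step 7 state = step 5 state; never stabilizes
  -> state at step 30: (30-5) mod 2 = 1, same as step 6 -> [7 5 7 7]

Answer: 7 5 7 7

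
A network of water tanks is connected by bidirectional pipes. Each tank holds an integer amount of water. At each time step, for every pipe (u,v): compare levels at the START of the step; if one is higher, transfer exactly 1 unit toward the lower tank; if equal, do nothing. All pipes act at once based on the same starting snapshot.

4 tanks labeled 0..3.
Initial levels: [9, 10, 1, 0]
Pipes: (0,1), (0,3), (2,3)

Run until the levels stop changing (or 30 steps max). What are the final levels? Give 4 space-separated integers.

Answer: 4 6 4 6

Derivation:
Step 1: flows [1->0,0->3,2->3] -> levels [9 9 0 2]
Step 2: flows [0=1,0->3,3->2] -> levels [8 9 1 2]
Step 3: flows [1->0,0->3,3->2] -> levels [8 8 2 2]
Step 4: flows [0=1,0->3,2=3] -> levels [7 8 2 3]
Step 5: flows [1->0,0->3,3->2] -> levels [7 7 3 3]
Step 6: flows [0=1,0->3,2=3] -> levels [6 7 3 4]
Step 7: flows [1->0,0->3,3->2] -> levels [6 6 4 4]
Step 8: flows [0=1,0->3,2=3] -> levels [5 6 4 5]
Step 9: flows [1->0,0=3,3->2] -> levels [6 5 5 4]
Step 10: flows [0->1,0->3,2->3] -> levels [4 6 4 6]
Step 11: flows [1->0,3->0,3->2] -> levels [6 5 5 4]
  -> period-2 cycle: step 11 state = step 9 state; never stabilizes
  -> state at step 30: (30-9) mod 2 = 1, same as step 10 -> [4 6 4 6]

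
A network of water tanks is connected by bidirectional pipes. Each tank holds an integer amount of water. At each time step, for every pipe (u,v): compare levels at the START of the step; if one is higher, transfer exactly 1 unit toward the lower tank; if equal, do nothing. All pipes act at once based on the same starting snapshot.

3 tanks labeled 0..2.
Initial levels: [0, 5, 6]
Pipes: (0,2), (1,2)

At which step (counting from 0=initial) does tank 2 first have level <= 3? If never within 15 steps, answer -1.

Answer: 4

Derivation:
Step 1: flows [2->0,2->1] -> levels [1 6 4]
Step 2: flows [2->0,1->2] -> levels [2 5 4]
Step 3: flows [2->0,1->2] -> levels [3 4 4]
Step 4: flows [2->0,1=2] -> levels [4 4 3]
Tank 2 first reaches <=3 at step 4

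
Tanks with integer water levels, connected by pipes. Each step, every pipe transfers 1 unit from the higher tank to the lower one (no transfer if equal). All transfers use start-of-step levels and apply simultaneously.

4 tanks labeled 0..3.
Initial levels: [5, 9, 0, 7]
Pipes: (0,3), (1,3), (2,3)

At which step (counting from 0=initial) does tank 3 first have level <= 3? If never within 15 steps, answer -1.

Answer: 6

Derivation:
Step 1: flows [3->0,1->3,3->2] -> levels [6 8 1 6]
Step 2: flows [0=3,1->3,3->2] -> levels [6 7 2 6]
Step 3: flows [0=3,1->3,3->2] -> levels [6 6 3 6]
Step 4: flows [0=3,1=3,3->2] -> levels [6 6 4 5]
Step 5: flows [0->3,1->3,3->2] -> levels [5 5 5 6]
Step 6: flows [3->0,3->1,3->2] -> levels [6 6 6 3]
Tank 3 first reaches <=3 at step 6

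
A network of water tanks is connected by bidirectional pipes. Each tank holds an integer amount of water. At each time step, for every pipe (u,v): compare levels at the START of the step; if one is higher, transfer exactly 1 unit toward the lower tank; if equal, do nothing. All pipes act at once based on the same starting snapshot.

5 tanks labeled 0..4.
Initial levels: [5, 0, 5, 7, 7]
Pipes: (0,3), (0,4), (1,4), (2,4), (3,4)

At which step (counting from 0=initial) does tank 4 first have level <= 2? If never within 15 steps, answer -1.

Answer: 5

Derivation:
Step 1: flows [3->0,4->0,4->1,4->2,3=4] -> levels [7 1 6 6 4]
Step 2: flows [0->3,0->4,4->1,2->4,3->4] -> levels [5 2 5 6 6]
Step 3: flows [3->0,4->0,4->1,4->2,3=4] -> levels [7 3 6 5 3]
Step 4: flows [0->3,0->4,1=4,2->4,3->4] -> levels [5 3 5 5 6]
Step 5: flows [0=3,4->0,4->1,4->2,4->3] -> levels [6 4 6 6 2]
Tank 4 first reaches <=2 at step 5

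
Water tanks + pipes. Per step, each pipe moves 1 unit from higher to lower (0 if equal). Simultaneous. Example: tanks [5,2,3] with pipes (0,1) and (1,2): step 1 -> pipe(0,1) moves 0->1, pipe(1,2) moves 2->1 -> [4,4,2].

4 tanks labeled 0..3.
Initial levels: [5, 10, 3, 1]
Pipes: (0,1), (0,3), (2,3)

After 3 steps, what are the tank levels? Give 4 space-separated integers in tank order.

Step 1: flows [1->0,0->3,2->3] -> levels [5 9 2 3]
Step 2: flows [1->0,0->3,3->2] -> levels [5 8 3 3]
Step 3: flows [1->0,0->3,2=3] -> levels [5 7 3 4]

Answer: 5 7 3 4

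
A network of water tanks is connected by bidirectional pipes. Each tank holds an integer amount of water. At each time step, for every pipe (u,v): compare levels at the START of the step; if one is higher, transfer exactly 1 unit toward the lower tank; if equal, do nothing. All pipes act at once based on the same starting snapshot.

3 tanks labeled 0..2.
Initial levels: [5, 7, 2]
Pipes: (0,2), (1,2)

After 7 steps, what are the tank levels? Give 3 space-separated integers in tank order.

Answer: 5 5 4

Derivation:
Step 1: flows [0->2,1->2] -> levels [4 6 4]
Step 2: flows [0=2,1->2] -> levels [4 5 5]
Step 3: flows [2->0,1=2] -> levels [5 5 4]
Step 4: flows [0->2,1->2] -> levels [4 4 6]
Step 5: flows [2->0,2->1] -> levels [5 5 4]
  -> period-2 cycle: step 5 state = step 3 state
  -> state at step 7: (7-3) mod 2 = 0, same as step 3 -> [5 5 4]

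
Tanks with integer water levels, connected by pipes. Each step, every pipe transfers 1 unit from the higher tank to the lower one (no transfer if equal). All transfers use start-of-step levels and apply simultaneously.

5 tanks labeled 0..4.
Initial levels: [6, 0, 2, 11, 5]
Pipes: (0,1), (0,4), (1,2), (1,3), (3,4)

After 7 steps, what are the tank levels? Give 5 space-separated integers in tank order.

Answer: 6 4 5 6 3

Derivation:
Step 1: flows [0->1,0->4,2->1,3->1,3->4] -> levels [4 3 1 9 7]
Step 2: flows [0->1,4->0,1->2,3->1,3->4] -> levels [4 4 2 7 7]
Step 3: flows [0=1,4->0,1->2,3->1,3=4] -> levels [5 4 3 6 6]
Step 4: flows [0->1,4->0,1->2,3->1,3=4] -> levels [5 5 4 5 5]
Step 5: flows [0=1,0=4,1->2,1=3,3=4] -> levels [5 4 5 5 5]
Step 6: flows [0->1,0=4,2->1,3->1,3=4] -> levels [4 7 4 4 5]
Step 7: flows [1->0,4->0,1->2,1->3,4->3] -> levels [6 4 5 6 3]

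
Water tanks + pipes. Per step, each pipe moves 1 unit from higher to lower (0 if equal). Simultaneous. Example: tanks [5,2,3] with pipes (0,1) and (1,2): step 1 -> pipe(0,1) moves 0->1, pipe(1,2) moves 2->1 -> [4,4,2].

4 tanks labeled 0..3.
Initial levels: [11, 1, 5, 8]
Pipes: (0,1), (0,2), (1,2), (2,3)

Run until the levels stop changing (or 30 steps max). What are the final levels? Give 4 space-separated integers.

Step 1: flows [0->1,0->2,2->1,3->2] -> levels [9 3 6 7]
Step 2: flows [0->1,0->2,2->1,3->2] -> levels [7 5 7 6]
Step 3: flows [0->1,0=2,2->1,2->3] -> levels [6 7 5 7]
Step 4: flows [1->0,0->2,1->2,3->2] -> levels [6 5 8 6]
Step 5: flows [0->1,2->0,2->1,2->3] -> levels [6 7 5 7]
  -> period-2 cycle: step 5 state = step 3 state; never stabilizes
  -> state at step 30: (30-3) mod 2 = 1, same as step 4 -> [6 5 8 6]

Answer: 6 5 8 6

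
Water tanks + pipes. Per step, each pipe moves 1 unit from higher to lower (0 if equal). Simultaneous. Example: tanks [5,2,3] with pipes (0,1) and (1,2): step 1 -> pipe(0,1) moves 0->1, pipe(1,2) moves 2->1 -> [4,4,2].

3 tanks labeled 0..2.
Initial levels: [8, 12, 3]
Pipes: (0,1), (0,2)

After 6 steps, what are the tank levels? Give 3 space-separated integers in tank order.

Answer: 9 7 7

Derivation:
Step 1: flows [1->0,0->2] -> levels [8 11 4]
Step 2: flows [1->0,0->2] -> levels [8 10 5]
Step 3: flows [1->0,0->2] -> levels [8 9 6]
Step 4: flows [1->0,0->2] -> levels [8 8 7]
Step 5: flows [0=1,0->2] -> levels [7 8 8]
Step 6: flows [1->0,2->0] -> levels [9 7 7]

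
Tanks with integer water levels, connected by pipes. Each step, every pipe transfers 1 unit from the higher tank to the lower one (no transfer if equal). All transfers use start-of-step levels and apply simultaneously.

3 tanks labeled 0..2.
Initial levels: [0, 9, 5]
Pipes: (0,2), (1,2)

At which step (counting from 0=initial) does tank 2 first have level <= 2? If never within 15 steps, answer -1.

Answer: -1

Derivation:
Step 1: flows [2->0,1->2] -> levels [1 8 5]
Step 2: flows [2->0,1->2] -> levels [2 7 5]
Step 3: flows [2->0,1->2] -> levels [3 6 5]
Step 4: flows [2->0,1->2] -> levels [4 5 5]
Step 5: flows [2->0,1=2] -> levels [5 5 4]
Step 6: flows [0->2,1->2] -> levels [4 4 6]
Step 7: flows [2->0,2->1] -> levels [5 5 4]
  -> period-2 cycle (repeats step 5); tank 2 never drops to <=2
Tank 2 never reaches <=2 within 15 steps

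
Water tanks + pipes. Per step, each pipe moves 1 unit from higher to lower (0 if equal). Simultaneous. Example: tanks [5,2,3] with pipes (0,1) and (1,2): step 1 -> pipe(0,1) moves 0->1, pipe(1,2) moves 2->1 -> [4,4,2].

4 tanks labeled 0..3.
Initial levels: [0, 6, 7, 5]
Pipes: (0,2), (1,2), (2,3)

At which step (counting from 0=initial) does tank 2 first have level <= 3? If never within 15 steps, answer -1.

Answer: 6

Derivation:
Step 1: flows [2->0,2->1,2->3] -> levels [1 7 4 6]
Step 2: flows [2->0,1->2,3->2] -> levels [2 6 5 5]
Step 3: flows [2->0,1->2,2=3] -> levels [3 5 5 5]
Step 4: flows [2->0,1=2,2=3] -> levels [4 5 4 5]
Step 5: flows [0=2,1->2,3->2] -> levels [4 4 6 4]
Step 6: flows [2->0,2->1,2->3] -> levels [5 5 3 5]
Tank 2 first reaches <=3 at step 6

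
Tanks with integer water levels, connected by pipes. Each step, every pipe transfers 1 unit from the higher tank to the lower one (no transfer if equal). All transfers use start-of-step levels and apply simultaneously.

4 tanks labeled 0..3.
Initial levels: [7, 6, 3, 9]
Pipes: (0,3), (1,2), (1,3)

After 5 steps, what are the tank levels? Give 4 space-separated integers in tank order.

Step 1: flows [3->0,1->2,3->1] -> levels [8 6 4 7]
Step 2: flows [0->3,1->2,3->1] -> levels [7 6 5 7]
Step 3: flows [0=3,1->2,3->1] -> levels [7 6 6 6]
Step 4: flows [0->3,1=2,1=3] -> levels [6 6 6 7]
Step 5: flows [3->0,1=2,3->1] -> levels [7 7 6 5]

Answer: 7 7 6 5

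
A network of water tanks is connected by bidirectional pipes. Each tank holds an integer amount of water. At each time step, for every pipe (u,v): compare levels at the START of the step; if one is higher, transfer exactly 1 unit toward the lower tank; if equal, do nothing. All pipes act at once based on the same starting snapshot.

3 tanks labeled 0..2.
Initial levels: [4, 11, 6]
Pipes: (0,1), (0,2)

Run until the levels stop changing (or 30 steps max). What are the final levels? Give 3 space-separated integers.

Step 1: flows [1->0,2->0] -> levels [6 10 5]
Step 2: flows [1->0,0->2] -> levels [6 9 6]
Step 3: flows [1->0,0=2] -> levels [7 8 6]
Step 4: flows [1->0,0->2] -> levels [7 7 7]
Step 5: flows [0=1,0=2] -> levels [7 7 7]
  -> stable (no change)

Answer: 7 7 7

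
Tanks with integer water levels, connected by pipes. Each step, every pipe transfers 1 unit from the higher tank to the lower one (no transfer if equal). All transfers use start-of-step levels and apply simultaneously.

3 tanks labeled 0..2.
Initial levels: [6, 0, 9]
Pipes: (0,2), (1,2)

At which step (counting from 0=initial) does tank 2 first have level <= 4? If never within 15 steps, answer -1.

Answer: -1

Derivation:
Step 1: flows [2->0,2->1] -> levels [7 1 7]
Step 2: flows [0=2,2->1] -> levels [7 2 6]
Step 3: flows [0->2,2->1] -> levels [6 3 6]
Step 4: flows [0=2,2->1] -> levels [6 4 5]
Step 5: flows [0->2,2->1] -> levels [5 5 5]
Step 6: flows [0=2,1=2] -> levels [5 5 5]
  -> stable; tank 2 stays at 5 > 4
Tank 2 never reaches <=4 within 15 steps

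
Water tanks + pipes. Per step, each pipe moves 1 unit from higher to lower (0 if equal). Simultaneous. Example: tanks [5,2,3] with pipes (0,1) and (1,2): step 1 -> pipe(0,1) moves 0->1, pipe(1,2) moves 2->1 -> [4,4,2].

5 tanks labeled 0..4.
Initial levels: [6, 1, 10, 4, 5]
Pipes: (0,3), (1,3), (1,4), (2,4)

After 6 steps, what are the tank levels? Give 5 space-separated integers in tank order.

Step 1: flows [0->3,3->1,4->1,2->4] -> levels [5 3 9 4 5]
Step 2: flows [0->3,3->1,4->1,2->4] -> levels [4 5 8 4 5]
Step 3: flows [0=3,1->3,1=4,2->4] -> levels [4 4 7 5 6]
Step 4: flows [3->0,3->1,4->1,2->4] -> levels [5 6 6 3 6]
Step 5: flows [0->3,1->3,1=4,2=4] -> levels [4 5 6 5 6]
Step 6: flows [3->0,1=3,4->1,2=4] -> levels [5 6 6 4 5]

Answer: 5 6 6 4 5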